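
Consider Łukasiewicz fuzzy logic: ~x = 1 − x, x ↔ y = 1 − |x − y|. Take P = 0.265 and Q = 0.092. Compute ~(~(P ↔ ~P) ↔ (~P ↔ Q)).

~P = 1 − 0.265 = 0.735
P ↔ ~P = 1 − |0.265 − 0.735| = 1 − 0.470 = 0.530
~(P ↔ ~P) = 1 − 0.530 = 0.470
~P ↔ Q = 1 − |0.735 − 0.092| = 1 − 0.643 = 0.357
~(P ↔ ~P) ↔ (~P ↔ Q) = 1 − |0.470 − 0.357| = 1 − 0.113 = 0.887
~(~(P ↔ ~P) ↔ (~P ↔ Q)) = 1 − 0.887 = 0.113

0.113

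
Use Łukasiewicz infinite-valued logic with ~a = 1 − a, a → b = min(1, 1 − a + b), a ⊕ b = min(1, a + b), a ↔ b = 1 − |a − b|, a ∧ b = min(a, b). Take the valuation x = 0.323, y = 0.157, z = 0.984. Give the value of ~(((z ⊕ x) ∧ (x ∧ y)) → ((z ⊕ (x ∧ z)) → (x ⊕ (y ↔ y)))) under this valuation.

z ⊕ x = min(1, 0.984 + 0.323) = min(1, 1.307) = 1.000
x ∧ y = min(0.323, 0.157) = 0.157
(z ⊕ x) ∧ (x ∧ y) = min(1.000, 0.157) = 0.157
x ∧ z = min(0.323, 0.984) = 0.323
z ⊕ (x ∧ z) = min(1, 0.984 + 0.323) = min(1, 1.307) = 1.000
y ↔ y = 1 − |0.157 − 0.157| = 1 − 0.000 = 1.000
x ⊕ (y ↔ y) = min(1, 0.323 + 1.000) = min(1, 1.323) = 1.000
(z ⊕ (x ∧ z)) → (x ⊕ (y ↔ y)) = min(1, 1 − 1.000 + 1.000) = min(1, 1.000) = 1.000
((z ⊕ x) ∧ (x ∧ y)) → ((z ⊕ (x ∧ z)) → (x ⊕ (y ↔ y))) = min(1, 1 − 0.157 + 1.000) = min(1, 1.843) = 1.000
~(((z ⊕ x) ∧ (x ∧ y)) → ((z ⊕ (x ∧ z)) → (x ⊕ (y ↔ y)))) = 1 − 1.000 = 0.000

0.000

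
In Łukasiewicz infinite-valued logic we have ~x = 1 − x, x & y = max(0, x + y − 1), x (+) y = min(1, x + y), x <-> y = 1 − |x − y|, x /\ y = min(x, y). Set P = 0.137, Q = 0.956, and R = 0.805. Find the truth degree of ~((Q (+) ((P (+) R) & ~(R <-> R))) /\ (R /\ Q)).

0.195

P (+) R = min(1, 0.137 + 0.805) = min(1, 0.942) = 0.942
R <-> R = 1 − |0.805 − 0.805| = 1 − 0.000 = 1.000
~(R <-> R) = 1 − 1.000 = 0.000
(P (+) R) & ~(R <-> R) = max(0, 0.942 + 0.000 − 1) = max(0, -0.058) = 0.000
Q (+) ((P (+) R) & ~(R <-> R)) = min(1, 0.956 + 0.000) = min(1, 0.956) = 0.956
R /\ Q = min(0.805, 0.956) = 0.805
(Q (+) ((P (+) R) & ~(R <-> R))) /\ (R /\ Q) = min(0.956, 0.805) = 0.805
~((Q (+) ((P (+) R) & ~(R <-> R))) /\ (R /\ Q)) = 1 − 0.805 = 0.195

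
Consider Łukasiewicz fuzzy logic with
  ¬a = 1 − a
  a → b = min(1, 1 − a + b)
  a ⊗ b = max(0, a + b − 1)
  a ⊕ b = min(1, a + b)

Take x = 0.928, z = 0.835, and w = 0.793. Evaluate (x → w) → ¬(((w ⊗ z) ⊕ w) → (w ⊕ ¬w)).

x → w = min(1, 1 − 0.928 + 0.793) = min(1, 0.865) = 0.865
w ⊗ z = max(0, 0.793 + 0.835 − 1) = max(0, 0.628) = 0.628
(w ⊗ z) ⊕ w = min(1, 0.628 + 0.793) = min(1, 1.421) = 1.000
¬w = 1 − 0.793 = 0.207
w ⊕ ¬w = min(1, 0.793 + 0.207) = min(1, 1.000) = 1.000
((w ⊗ z) ⊕ w) → (w ⊕ ¬w) = min(1, 1 − 1.000 + 1.000) = min(1, 1.000) = 1.000
¬(((w ⊗ z) ⊕ w) → (w ⊕ ¬w)) = 1 − 1.000 = 0.000
(x → w) → ¬(((w ⊗ z) ⊕ w) → (w ⊕ ¬w)) = min(1, 1 − 0.865 + 0.000) = min(1, 0.135) = 0.135

0.135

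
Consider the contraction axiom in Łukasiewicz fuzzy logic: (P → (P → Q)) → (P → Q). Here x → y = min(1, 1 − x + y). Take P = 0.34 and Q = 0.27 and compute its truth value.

0.93

P → Q = min(1, 1 − 0.34 + 0.27) = min(1, 0.93) = 0.93
P → (P → Q) = min(1, 1 − 0.34 + 0.93) = min(1, 1.59) = 1.00
(P → (P → Q)) → (P → Q) = min(1, 1 − 1.00 + 0.93) = min(1, 0.93) = 0.93
(The value 0.93 < 1 shows this instance is not satisfied; fails in Ł∞ (the t-norm is not idempotent).)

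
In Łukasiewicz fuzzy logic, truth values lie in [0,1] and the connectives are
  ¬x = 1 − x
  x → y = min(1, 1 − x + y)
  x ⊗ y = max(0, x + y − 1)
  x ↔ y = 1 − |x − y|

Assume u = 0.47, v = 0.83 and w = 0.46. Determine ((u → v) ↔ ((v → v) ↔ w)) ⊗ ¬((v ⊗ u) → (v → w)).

u → v = min(1, 1 − 0.47 + 0.83) = min(1, 1.36) = 1.00
v → v = min(1, 1 − 0.83 + 0.83) = min(1, 1.00) = 1.00
(v → v) ↔ w = 1 − |1.00 − 0.46| = 1 − 0.54 = 0.46
(u → v) ↔ ((v → v) ↔ w) = 1 − |1.00 − 0.46| = 1 − 0.54 = 0.46
v ⊗ u = max(0, 0.83 + 0.47 − 1) = max(0, 0.30) = 0.30
v → w = min(1, 1 − 0.83 + 0.46) = min(1, 0.63) = 0.63
(v ⊗ u) → (v → w) = min(1, 1 − 0.30 + 0.63) = min(1, 1.33) = 1.00
¬((v ⊗ u) → (v → w)) = 1 − 1.00 = 0.00
((u → v) ↔ ((v → v) ↔ w)) ⊗ ¬((v ⊗ u) → (v → w)) = max(0, 0.46 + 0.00 − 1) = max(0, -0.54) = 0.00

0.00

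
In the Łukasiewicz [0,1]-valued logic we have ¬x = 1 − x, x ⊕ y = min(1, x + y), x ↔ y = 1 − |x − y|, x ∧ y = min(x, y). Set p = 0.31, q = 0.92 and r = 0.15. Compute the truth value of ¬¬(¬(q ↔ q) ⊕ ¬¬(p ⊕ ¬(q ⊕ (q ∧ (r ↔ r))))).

q ↔ q = 1 − |0.92 − 0.92| = 1 − 0.00 = 1.00
¬(q ↔ q) = 1 − 1.00 = 0.00
r ↔ r = 1 − |0.15 − 0.15| = 1 − 0.00 = 1.00
q ∧ (r ↔ r) = min(0.92, 1.00) = 0.92
q ⊕ (q ∧ (r ↔ r)) = min(1, 0.92 + 0.92) = min(1, 1.84) = 1.00
¬(q ⊕ (q ∧ (r ↔ r))) = 1 − 1.00 = 0.00
p ⊕ ¬(q ⊕ (q ∧ (r ↔ r))) = min(1, 0.31 + 0.00) = min(1, 0.31) = 0.31
¬(p ⊕ ¬(q ⊕ (q ∧ (r ↔ r)))) = 1 − 0.31 = 0.69
¬¬(p ⊕ ¬(q ⊕ (q ∧ (r ↔ r)))) = 1 − 0.69 = 0.31
¬(q ↔ q) ⊕ ¬¬(p ⊕ ¬(q ⊕ (q ∧ (r ↔ r)))) = min(1, 0.00 + 0.31) = min(1, 0.31) = 0.31
¬(¬(q ↔ q) ⊕ ¬¬(p ⊕ ¬(q ⊕ (q ∧ (r ↔ r))))) = 1 − 0.31 = 0.69
¬¬(¬(q ↔ q) ⊕ ¬¬(p ⊕ ¬(q ⊕ (q ∧ (r ↔ r))))) = 1 − 0.69 = 0.31

0.31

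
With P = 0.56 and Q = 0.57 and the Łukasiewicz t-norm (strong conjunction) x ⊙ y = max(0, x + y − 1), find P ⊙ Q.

P ⊙ Q = max(0, 0.56 + 0.57 − 1) = max(0, 0.13) = 0.13
For comparison, the Gödel (minimum) t-norm min(x, y) would give 0.56.

0.13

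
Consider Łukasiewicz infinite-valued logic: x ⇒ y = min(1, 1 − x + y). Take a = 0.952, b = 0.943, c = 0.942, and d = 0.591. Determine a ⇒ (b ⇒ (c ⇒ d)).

c ⇒ d = min(1, 1 − 0.942 + 0.591) = min(1, 0.649) = 0.649
b ⇒ (c ⇒ d) = min(1, 1 − 0.943 + 0.649) = min(1, 0.706) = 0.706
a ⇒ (b ⇒ (c ⇒ d)) = min(1, 1 − 0.952 + 0.706) = min(1, 0.754) = 0.754

0.754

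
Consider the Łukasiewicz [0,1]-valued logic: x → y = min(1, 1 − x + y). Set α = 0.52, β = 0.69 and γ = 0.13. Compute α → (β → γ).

β → γ = min(1, 1 − 0.69 + 0.13) = min(1, 0.44) = 0.44
α → (β → γ) = min(1, 1 − 0.52 + 0.44) = min(1, 0.92) = 0.92

0.92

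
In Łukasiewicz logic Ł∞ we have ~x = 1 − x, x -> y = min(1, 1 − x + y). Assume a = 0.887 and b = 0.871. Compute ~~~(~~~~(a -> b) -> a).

0.097

a -> b = min(1, 1 − 0.887 + 0.871) = min(1, 0.984) = 0.984
~(a -> b) = 1 − 0.984 = 0.016
~~(a -> b) = 1 − 0.016 = 0.984
~~~(a -> b) = 1 − 0.984 = 0.016
~~~~(a -> b) = 1 − 0.016 = 0.984
~~~~(a -> b) -> a = min(1, 1 − 0.984 + 0.887) = min(1, 0.903) = 0.903
~(~~~~(a -> b) -> a) = 1 − 0.903 = 0.097
~~(~~~~(a -> b) -> a) = 1 − 0.097 = 0.903
~~~(~~~~(a -> b) -> a) = 1 − 0.903 = 0.097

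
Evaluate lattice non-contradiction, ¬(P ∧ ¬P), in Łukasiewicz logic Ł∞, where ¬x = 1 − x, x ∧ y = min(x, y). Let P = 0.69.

0.69

¬P = 1 − 0.69 = 0.31
P ∧ ¬P = min(0.69, 0.31) = 0.31
¬(P ∧ ¬P) = 1 − 0.31 = 0.69
(The value 0.69 < 1 shows this instance is not satisfied; not a Ł∞-tautology — its value is 1 − min(a, 1−a).)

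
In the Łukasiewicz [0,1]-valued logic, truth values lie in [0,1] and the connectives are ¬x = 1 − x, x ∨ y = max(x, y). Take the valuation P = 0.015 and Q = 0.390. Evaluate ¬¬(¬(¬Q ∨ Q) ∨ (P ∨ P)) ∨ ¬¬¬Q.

¬Q = 1 − 0.390 = 0.610
¬Q ∨ Q = max(0.610, 0.390) = 0.610
¬(¬Q ∨ Q) = 1 − 0.610 = 0.390
P ∨ P = max(0.015, 0.015) = 0.015
¬(¬Q ∨ Q) ∨ (P ∨ P) = max(0.390, 0.015) = 0.390
¬(¬(¬Q ∨ Q) ∨ (P ∨ P)) = 1 − 0.390 = 0.610
¬¬(¬(¬Q ∨ Q) ∨ (P ∨ P)) = 1 − 0.610 = 0.390
¬¬Q = 1 − 0.610 = 0.390
¬¬¬Q = 1 − 0.390 = 0.610
¬¬(¬(¬Q ∨ Q) ∨ (P ∨ P)) ∨ ¬¬¬Q = max(0.390, 0.610) = 0.610

0.610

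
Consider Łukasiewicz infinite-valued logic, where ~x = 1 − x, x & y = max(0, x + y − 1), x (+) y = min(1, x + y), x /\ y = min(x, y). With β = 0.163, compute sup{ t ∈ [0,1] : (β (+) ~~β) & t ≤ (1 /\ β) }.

~β = 1 − 0.163 = 0.837
~~β = 1 − 0.837 = 0.163
β (+) ~~β = min(1, 0.163 + 0.163) = min(1, 0.326) = 0.326
So the left factor is β (+) ~~β = 0.326.
1 /\ β = min(1.000, 0.163) = 0.163
So the right-hand bound is 1 /\ β = 0.163.
The residuum of the Łukasiewicz t-norm gives the supremum: min(1, 1 − 0.326 + 0.163).
1 − 0.326 + 0.163 = 0.837, so t = min(1, 0.837) = 0.837.
Check: 0.326 & 0.837 = max(0, 0.163) = 0.163 ≤ 0.163.

0.837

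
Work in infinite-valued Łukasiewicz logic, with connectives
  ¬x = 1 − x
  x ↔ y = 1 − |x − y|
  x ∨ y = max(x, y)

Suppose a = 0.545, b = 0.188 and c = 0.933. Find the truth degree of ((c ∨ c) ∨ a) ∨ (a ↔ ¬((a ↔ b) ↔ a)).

c ∨ c = max(0.933, 0.933) = 0.933
(c ∨ c) ∨ a = max(0.933, 0.545) = 0.933
a ↔ b = 1 − |0.545 − 0.188| = 1 − 0.357 = 0.643
(a ↔ b) ↔ a = 1 − |0.643 − 0.545| = 1 − 0.098 = 0.902
¬((a ↔ b) ↔ a) = 1 − 0.902 = 0.098
a ↔ ¬((a ↔ b) ↔ a) = 1 − |0.545 − 0.098| = 1 − 0.447 = 0.553
((c ∨ c) ∨ a) ∨ (a ↔ ¬((a ↔ b) ↔ a)) = max(0.933, 0.553) = 0.933

0.933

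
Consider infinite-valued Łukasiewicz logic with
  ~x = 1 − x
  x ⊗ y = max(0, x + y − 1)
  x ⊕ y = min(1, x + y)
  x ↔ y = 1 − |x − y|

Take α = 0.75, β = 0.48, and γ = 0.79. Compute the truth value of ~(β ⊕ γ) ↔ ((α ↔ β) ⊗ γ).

β ⊕ γ = min(1, 0.48 + 0.79) = min(1, 1.27) = 1.00
~(β ⊕ γ) = 1 − 1.00 = 0.00
α ↔ β = 1 − |0.75 − 0.48| = 1 − 0.27 = 0.73
(α ↔ β) ⊗ γ = max(0, 0.73 + 0.79 − 1) = max(0, 0.52) = 0.52
~(β ⊕ γ) ↔ ((α ↔ β) ⊗ γ) = 1 − |0.00 − 0.52| = 1 − 0.52 = 0.48

0.48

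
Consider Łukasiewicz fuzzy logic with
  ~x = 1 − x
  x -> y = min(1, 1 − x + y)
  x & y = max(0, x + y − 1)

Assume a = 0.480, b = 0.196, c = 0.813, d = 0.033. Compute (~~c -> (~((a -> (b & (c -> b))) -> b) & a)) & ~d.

0.154

~c = 1 − 0.813 = 0.187
~~c = 1 − 0.187 = 0.813
c -> b = min(1, 1 − 0.813 + 0.196) = min(1, 0.383) = 0.383
b & (c -> b) = max(0, 0.196 + 0.383 − 1) = max(0, -0.421) = 0.000
a -> (b & (c -> b)) = min(1, 1 − 0.480 + 0.000) = min(1, 0.520) = 0.520
(a -> (b & (c -> b))) -> b = min(1, 1 − 0.520 + 0.196) = min(1, 0.676) = 0.676
~((a -> (b & (c -> b))) -> b) = 1 − 0.676 = 0.324
~((a -> (b & (c -> b))) -> b) & a = max(0, 0.324 + 0.480 − 1) = max(0, -0.196) = 0.000
~~c -> (~((a -> (b & (c -> b))) -> b) & a) = min(1, 1 − 0.813 + 0.000) = min(1, 0.187) = 0.187
~d = 1 − 0.033 = 0.967
(~~c -> (~((a -> (b & (c -> b))) -> b) & a)) & ~d = max(0, 0.187 + 0.967 − 1) = max(0, 0.154) = 0.154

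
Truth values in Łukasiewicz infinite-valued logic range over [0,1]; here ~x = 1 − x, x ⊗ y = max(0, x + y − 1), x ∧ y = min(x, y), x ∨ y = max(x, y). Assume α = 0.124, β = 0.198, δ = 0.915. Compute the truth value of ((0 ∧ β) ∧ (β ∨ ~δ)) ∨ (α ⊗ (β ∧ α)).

0.000

0 ∧ β = min(0.000, 0.198) = 0.000
~δ = 1 − 0.915 = 0.085
β ∨ ~δ = max(0.198, 0.085) = 0.198
(0 ∧ β) ∧ (β ∨ ~δ) = min(0.000, 0.198) = 0.000
β ∧ α = min(0.198, 0.124) = 0.124
α ⊗ (β ∧ α) = max(0, 0.124 + 0.124 − 1) = max(0, -0.752) = 0.000
((0 ∧ β) ∧ (β ∨ ~δ)) ∨ (α ⊗ (β ∧ α)) = max(0.000, 0.000) = 0.000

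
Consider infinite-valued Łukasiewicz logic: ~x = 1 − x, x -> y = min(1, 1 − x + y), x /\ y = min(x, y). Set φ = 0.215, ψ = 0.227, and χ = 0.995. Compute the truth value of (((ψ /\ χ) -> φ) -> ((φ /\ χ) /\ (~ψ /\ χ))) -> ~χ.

0.778

ψ /\ χ = min(0.227, 0.995) = 0.227
(ψ /\ χ) -> φ = min(1, 1 − 0.227 + 0.215) = min(1, 0.988) = 0.988
φ /\ χ = min(0.215, 0.995) = 0.215
~ψ = 1 − 0.227 = 0.773
~ψ /\ χ = min(0.773, 0.995) = 0.773
(φ /\ χ) /\ (~ψ /\ χ) = min(0.215, 0.773) = 0.215
((ψ /\ χ) -> φ) -> ((φ /\ χ) /\ (~ψ /\ χ)) = min(1, 1 − 0.988 + 0.215) = min(1, 0.227) = 0.227
~χ = 1 − 0.995 = 0.005
(((ψ /\ χ) -> φ) -> ((φ /\ χ) /\ (~ψ /\ χ))) -> ~χ = min(1, 1 − 0.227 + 0.005) = min(1, 0.778) = 0.778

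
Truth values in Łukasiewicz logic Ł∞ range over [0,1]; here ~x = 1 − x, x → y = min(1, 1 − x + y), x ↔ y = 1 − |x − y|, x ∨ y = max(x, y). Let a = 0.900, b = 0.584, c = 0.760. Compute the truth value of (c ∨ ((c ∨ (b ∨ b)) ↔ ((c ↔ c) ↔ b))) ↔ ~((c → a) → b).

0.592

b ∨ b = max(0.584, 0.584) = 0.584
c ∨ (b ∨ b) = max(0.760, 0.584) = 0.760
c ↔ c = 1 − |0.760 − 0.760| = 1 − 0.000 = 1.000
(c ↔ c) ↔ b = 1 − |1.000 − 0.584| = 1 − 0.416 = 0.584
(c ∨ (b ∨ b)) ↔ ((c ↔ c) ↔ b) = 1 − |0.760 − 0.584| = 1 − 0.176 = 0.824
c ∨ ((c ∨ (b ∨ b)) ↔ ((c ↔ c) ↔ b)) = max(0.760, 0.824) = 0.824
c → a = min(1, 1 − 0.760 + 0.900) = min(1, 1.140) = 1.000
(c → a) → b = min(1, 1 − 1.000 + 0.584) = min(1, 0.584) = 0.584
~((c → a) → b) = 1 − 0.584 = 0.416
(c ∨ ((c ∨ (b ∨ b)) ↔ ((c ↔ c) ↔ b))) ↔ ~((c → a) → b) = 1 − |0.824 − 0.416| = 1 − 0.408 = 0.592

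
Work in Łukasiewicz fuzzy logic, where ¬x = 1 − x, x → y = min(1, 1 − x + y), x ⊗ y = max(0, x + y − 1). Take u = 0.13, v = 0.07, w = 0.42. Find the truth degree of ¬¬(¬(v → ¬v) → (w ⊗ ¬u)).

¬v = 1 − 0.07 = 0.93
v → ¬v = min(1, 1 − 0.07 + 0.93) = min(1, 1.86) = 1.00
¬(v → ¬v) = 1 − 1.00 = 0.00
¬u = 1 − 0.13 = 0.87
w ⊗ ¬u = max(0, 0.42 + 0.87 − 1) = max(0, 0.29) = 0.29
¬(v → ¬v) → (w ⊗ ¬u) = min(1, 1 − 0.00 + 0.29) = min(1, 1.29) = 1.00
¬(¬(v → ¬v) → (w ⊗ ¬u)) = 1 − 1.00 = 0.00
¬¬(¬(v → ¬v) → (w ⊗ ¬u)) = 1 − 0.00 = 1.00

1.00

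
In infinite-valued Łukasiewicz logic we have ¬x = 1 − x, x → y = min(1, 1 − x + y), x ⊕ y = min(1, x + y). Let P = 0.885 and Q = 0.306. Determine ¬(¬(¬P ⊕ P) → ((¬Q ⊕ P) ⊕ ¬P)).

0.000

¬P = 1 − 0.885 = 0.115
¬P ⊕ P = min(1, 0.115 + 0.885) = min(1, 1.000) = 1.000
¬(¬P ⊕ P) = 1 − 1.000 = 0.000
¬Q = 1 − 0.306 = 0.694
¬Q ⊕ P = min(1, 0.694 + 0.885) = min(1, 1.579) = 1.000
(¬Q ⊕ P) ⊕ ¬P = min(1, 1.000 + 0.115) = min(1, 1.115) = 1.000
¬(¬P ⊕ P) → ((¬Q ⊕ P) ⊕ ¬P) = min(1, 1 − 0.000 + 1.000) = min(1, 2.000) = 1.000
¬(¬(¬P ⊕ P) → ((¬Q ⊕ P) ⊕ ¬P)) = 1 − 1.000 = 0.000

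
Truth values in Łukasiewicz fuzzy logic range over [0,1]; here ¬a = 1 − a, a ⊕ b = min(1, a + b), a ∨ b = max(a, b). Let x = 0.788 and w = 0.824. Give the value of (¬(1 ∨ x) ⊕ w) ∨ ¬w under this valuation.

0.824

1 ∨ x = max(1.000, 0.788) = 1.000
¬(1 ∨ x) = 1 − 1.000 = 0.000
¬(1 ∨ x) ⊕ w = min(1, 0.000 + 0.824) = min(1, 0.824) = 0.824
¬w = 1 − 0.824 = 0.176
(¬(1 ∨ x) ⊕ w) ∨ ¬w = max(0.824, 0.176) = 0.824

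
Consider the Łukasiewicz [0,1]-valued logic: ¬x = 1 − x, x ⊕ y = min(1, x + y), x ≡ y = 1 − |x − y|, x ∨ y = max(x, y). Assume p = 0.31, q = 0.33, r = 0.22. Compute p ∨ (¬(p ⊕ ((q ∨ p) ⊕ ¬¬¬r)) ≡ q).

q ∨ p = max(0.33, 0.31) = 0.33
¬r = 1 − 0.22 = 0.78
¬¬r = 1 − 0.78 = 0.22
¬¬¬r = 1 − 0.22 = 0.78
(q ∨ p) ⊕ ¬¬¬r = min(1, 0.33 + 0.78) = min(1, 1.11) = 1.00
p ⊕ ((q ∨ p) ⊕ ¬¬¬r) = min(1, 0.31 + 1.00) = min(1, 1.31) = 1.00
¬(p ⊕ ((q ∨ p) ⊕ ¬¬¬r)) = 1 − 1.00 = 0.00
¬(p ⊕ ((q ∨ p) ⊕ ¬¬¬r)) ≡ q = 1 − |0.00 − 0.33| = 1 − 0.33 = 0.67
p ∨ (¬(p ⊕ ((q ∨ p) ⊕ ¬¬¬r)) ≡ q) = max(0.31, 0.67) = 0.67

0.67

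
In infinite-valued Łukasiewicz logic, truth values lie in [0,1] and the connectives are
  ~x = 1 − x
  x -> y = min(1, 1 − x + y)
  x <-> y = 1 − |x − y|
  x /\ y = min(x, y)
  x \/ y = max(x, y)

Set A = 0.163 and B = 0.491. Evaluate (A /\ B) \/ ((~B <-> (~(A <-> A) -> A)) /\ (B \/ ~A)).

0.509

A /\ B = min(0.163, 0.491) = 0.163
~B = 1 − 0.491 = 0.509
A <-> A = 1 − |0.163 − 0.163| = 1 − 0.000 = 1.000
~(A <-> A) = 1 − 1.000 = 0.000
~(A <-> A) -> A = min(1, 1 − 0.000 + 0.163) = min(1, 1.163) = 1.000
~B <-> (~(A <-> A) -> A) = 1 − |0.509 − 1.000| = 1 − 0.491 = 0.509
~A = 1 − 0.163 = 0.837
B \/ ~A = max(0.491, 0.837) = 0.837
(~B <-> (~(A <-> A) -> A)) /\ (B \/ ~A) = min(0.509, 0.837) = 0.509
(A /\ B) \/ ((~B <-> (~(A <-> A) -> A)) /\ (B \/ ~A)) = max(0.163, 0.509) = 0.509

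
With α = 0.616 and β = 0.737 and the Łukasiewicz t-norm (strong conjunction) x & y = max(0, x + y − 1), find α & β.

α & β = max(0, 0.616 + 0.737 − 1) = max(0, 0.353) = 0.353
For comparison, the Gödel (minimum) t-norm min(x, y) would give 0.616.

0.353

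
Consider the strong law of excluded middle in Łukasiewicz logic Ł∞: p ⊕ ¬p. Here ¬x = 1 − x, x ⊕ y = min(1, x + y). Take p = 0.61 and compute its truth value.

1.00

¬p = 1 − 0.61 = 0.39
p ⊕ ¬p = min(1, 0.61 + 0.39) = min(1, 1.00) = 1.00
(As expected: always 1 in Ł∞ since a ⊕ (1−a) = 1.)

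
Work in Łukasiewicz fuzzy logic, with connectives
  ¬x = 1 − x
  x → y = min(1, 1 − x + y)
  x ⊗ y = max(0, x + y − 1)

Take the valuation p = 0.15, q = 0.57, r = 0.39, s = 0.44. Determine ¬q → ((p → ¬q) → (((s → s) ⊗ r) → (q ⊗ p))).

1.00

¬q = 1 − 0.57 = 0.43
p → ¬q = min(1, 1 − 0.15 + 0.43) = min(1, 1.28) = 1.00
s → s = min(1, 1 − 0.44 + 0.44) = min(1, 1.00) = 1.00
(s → s) ⊗ r = max(0, 1.00 + 0.39 − 1) = max(0, 0.39) = 0.39
q ⊗ p = max(0, 0.57 + 0.15 − 1) = max(0, -0.28) = 0.00
((s → s) ⊗ r) → (q ⊗ p) = min(1, 1 − 0.39 + 0.00) = min(1, 0.61) = 0.61
(p → ¬q) → (((s → s) ⊗ r) → (q ⊗ p)) = min(1, 1 − 1.00 + 0.61) = min(1, 0.61) = 0.61
¬q → ((p → ¬q) → (((s → s) ⊗ r) → (q ⊗ p))) = min(1, 1 − 0.43 + 0.61) = min(1, 1.18) = 1.00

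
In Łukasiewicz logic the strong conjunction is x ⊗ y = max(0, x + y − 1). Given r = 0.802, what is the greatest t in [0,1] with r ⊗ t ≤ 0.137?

The residuum of the Łukasiewicz t-norm gives the supremum: min(1, 1 − 0.802 + 0.137).
1 − 0.802 + 0.137 = 0.335, so t = min(1, 0.335) = 0.335.
Check: 0.802 ⊗ 0.335 = max(0, 0.137) = 0.137 ≤ 0.137.

0.335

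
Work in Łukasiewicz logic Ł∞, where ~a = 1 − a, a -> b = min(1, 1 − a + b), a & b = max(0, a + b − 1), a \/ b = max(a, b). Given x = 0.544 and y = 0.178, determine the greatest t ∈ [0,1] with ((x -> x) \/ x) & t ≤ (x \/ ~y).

0.822

x -> x = min(1, 1 − 0.544 + 0.544) = min(1, 1.000) = 1.000
(x -> x) \/ x = max(1.000, 0.544) = 1.000
So the left factor is (x -> x) \/ x = 1.000.
~y = 1 − 0.178 = 0.822
x \/ ~y = max(0.544, 0.822) = 0.822
So the right-hand bound is x \/ ~y = 0.822.
The residuum of the Łukasiewicz t-norm gives the supremum: min(1, 1 − 1.000 + 0.822).
1 − 1.000 + 0.822 = 0.822, so t = min(1, 0.822) = 0.822.
Check: 1.000 & 0.822 = max(0, 0.822) = 0.822 ≤ 0.822.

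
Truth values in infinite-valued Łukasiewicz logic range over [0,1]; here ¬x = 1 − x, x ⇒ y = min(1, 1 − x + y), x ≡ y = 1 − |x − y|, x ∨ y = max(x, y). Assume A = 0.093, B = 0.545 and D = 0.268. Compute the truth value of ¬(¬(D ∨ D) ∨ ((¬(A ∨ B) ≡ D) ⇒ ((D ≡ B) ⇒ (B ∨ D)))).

0.000

D ∨ D = max(0.268, 0.268) = 0.268
¬(D ∨ D) = 1 − 0.268 = 0.732
A ∨ B = max(0.093, 0.545) = 0.545
¬(A ∨ B) = 1 − 0.545 = 0.455
¬(A ∨ B) ≡ D = 1 − |0.455 − 0.268| = 1 − 0.187 = 0.813
D ≡ B = 1 − |0.268 − 0.545| = 1 − 0.277 = 0.723
B ∨ D = max(0.545, 0.268) = 0.545
(D ≡ B) ⇒ (B ∨ D) = min(1, 1 − 0.723 + 0.545) = min(1, 0.822) = 0.822
(¬(A ∨ B) ≡ D) ⇒ ((D ≡ B) ⇒ (B ∨ D)) = min(1, 1 − 0.813 + 0.822) = min(1, 1.009) = 1.000
¬(D ∨ D) ∨ ((¬(A ∨ B) ≡ D) ⇒ ((D ≡ B) ⇒ (B ∨ D))) = max(0.732, 1.000) = 1.000
¬(¬(D ∨ D) ∨ ((¬(A ∨ B) ≡ D) ⇒ ((D ≡ B) ⇒ (B ∨ D)))) = 1 − 1.000 = 0.000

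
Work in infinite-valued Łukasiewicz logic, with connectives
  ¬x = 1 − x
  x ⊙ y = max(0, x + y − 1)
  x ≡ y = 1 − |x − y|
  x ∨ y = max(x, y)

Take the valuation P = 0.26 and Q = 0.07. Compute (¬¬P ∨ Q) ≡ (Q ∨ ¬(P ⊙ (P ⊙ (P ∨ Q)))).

0.26

¬P = 1 − 0.26 = 0.74
¬¬P = 1 − 0.74 = 0.26
¬¬P ∨ Q = max(0.26, 0.07) = 0.26
P ∨ Q = max(0.26, 0.07) = 0.26
P ⊙ (P ∨ Q) = max(0, 0.26 + 0.26 − 1) = max(0, -0.48) = 0.00
P ⊙ (P ⊙ (P ∨ Q)) = max(0, 0.26 + 0.00 − 1) = max(0, -0.74) = 0.00
¬(P ⊙ (P ⊙ (P ∨ Q))) = 1 − 0.00 = 1.00
Q ∨ ¬(P ⊙ (P ⊙ (P ∨ Q))) = max(0.07, 1.00) = 1.00
(¬¬P ∨ Q) ≡ (Q ∨ ¬(P ⊙ (P ⊙ (P ∨ Q)))) = 1 − |0.26 − 1.00| = 1 − 0.74 = 0.26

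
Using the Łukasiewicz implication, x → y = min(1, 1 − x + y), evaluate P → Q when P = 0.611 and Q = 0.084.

0.473

P → Q = min(1, 1 − 0.611 + 0.084) = min(1, 0.473) = 0.473
For comparison, the Gödel implication (1 if x ≤ y else y) would give 0.084.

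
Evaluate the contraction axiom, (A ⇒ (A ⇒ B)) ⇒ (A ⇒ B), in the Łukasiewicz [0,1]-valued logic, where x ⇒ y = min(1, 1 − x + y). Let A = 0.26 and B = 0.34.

1.00

A ⇒ B = min(1, 1 − 0.26 + 0.34) = min(1, 1.08) = 1.00
A ⇒ (A ⇒ B) = min(1, 1 − 0.26 + 1.00) = min(1, 1.74) = 1.00
(A ⇒ (A ⇒ B)) ⇒ (A ⇒ B) = min(1, 1 − 1.00 + 1.00) = min(1, 1.00) = 1.00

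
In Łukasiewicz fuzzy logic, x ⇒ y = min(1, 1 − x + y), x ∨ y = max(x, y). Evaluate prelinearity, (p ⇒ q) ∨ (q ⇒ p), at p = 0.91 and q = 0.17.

1.00

p ⇒ q = min(1, 1 − 0.91 + 0.17) = min(1, 0.26) = 0.26
q ⇒ p = min(1, 1 − 0.17 + 0.91) = min(1, 1.74) = 1.00
(p ⇒ q) ∨ (q ⇒ p) = max(0.26, 1.00) = 1.00
(As expected: a Ł∞-tautology — holds in every MV-chain.)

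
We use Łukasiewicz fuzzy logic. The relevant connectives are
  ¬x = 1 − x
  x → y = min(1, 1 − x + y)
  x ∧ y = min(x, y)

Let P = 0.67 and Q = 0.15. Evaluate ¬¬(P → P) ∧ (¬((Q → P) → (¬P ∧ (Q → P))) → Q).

0.48

P → P = min(1, 1 − 0.67 + 0.67) = min(1, 1.00) = 1.00
¬(P → P) = 1 − 1.00 = 0.00
¬¬(P → P) = 1 − 0.00 = 1.00
Q → P = min(1, 1 − 0.15 + 0.67) = min(1, 1.52) = 1.00
¬P = 1 − 0.67 = 0.33
¬P ∧ (Q → P) = min(0.33, 1.00) = 0.33
(Q → P) → (¬P ∧ (Q → P)) = min(1, 1 − 1.00 + 0.33) = min(1, 0.33) = 0.33
¬((Q → P) → (¬P ∧ (Q → P))) = 1 − 0.33 = 0.67
¬((Q → P) → (¬P ∧ (Q → P))) → Q = min(1, 1 − 0.67 + 0.15) = min(1, 0.48) = 0.48
¬¬(P → P) ∧ (¬((Q → P) → (¬P ∧ (Q → P))) → Q) = min(1.00, 0.48) = 0.48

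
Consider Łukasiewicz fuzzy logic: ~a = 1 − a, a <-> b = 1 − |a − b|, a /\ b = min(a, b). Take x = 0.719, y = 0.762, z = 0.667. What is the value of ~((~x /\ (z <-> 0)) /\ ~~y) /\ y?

~x = 1 − 0.719 = 0.281
z <-> 0 = 1 − |0.667 − 0.000| = 1 − 0.667 = 0.333
~x /\ (z <-> 0) = min(0.281, 0.333) = 0.281
~y = 1 − 0.762 = 0.238
~~y = 1 − 0.238 = 0.762
(~x /\ (z <-> 0)) /\ ~~y = min(0.281, 0.762) = 0.281
~((~x /\ (z <-> 0)) /\ ~~y) = 1 − 0.281 = 0.719
~((~x /\ (z <-> 0)) /\ ~~y) /\ y = min(0.719, 0.762) = 0.719

0.719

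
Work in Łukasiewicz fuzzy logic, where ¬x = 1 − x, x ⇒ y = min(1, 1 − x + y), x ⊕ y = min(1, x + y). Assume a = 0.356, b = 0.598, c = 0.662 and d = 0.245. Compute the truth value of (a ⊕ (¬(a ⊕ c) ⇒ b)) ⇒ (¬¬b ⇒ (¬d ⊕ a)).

1.000

a ⊕ c = min(1, 0.356 + 0.662) = min(1, 1.018) = 1.000
¬(a ⊕ c) = 1 − 1.000 = 0.000
¬(a ⊕ c) ⇒ b = min(1, 1 − 0.000 + 0.598) = min(1, 1.598) = 1.000
a ⊕ (¬(a ⊕ c) ⇒ b) = min(1, 0.356 + 1.000) = min(1, 1.356) = 1.000
¬b = 1 − 0.598 = 0.402
¬¬b = 1 − 0.402 = 0.598
¬d = 1 − 0.245 = 0.755
¬d ⊕ a = min(1, 0.755 + 0.356) = min(1, 1.111) = 1.000
¬¬b ⇒ (¬d ⊕ a) = min(1, 1 − 0.598 + 1.000) = min(1, 1.402) = 1.000
(a ⊕ (¬(a ⊕ c) ⇒ b)) ⇒ (¬¬b ⇒ (¬d ⊕ a)) = min(1, 1 − 1.000 + 1.000) = min(1, 1.000) = 1.000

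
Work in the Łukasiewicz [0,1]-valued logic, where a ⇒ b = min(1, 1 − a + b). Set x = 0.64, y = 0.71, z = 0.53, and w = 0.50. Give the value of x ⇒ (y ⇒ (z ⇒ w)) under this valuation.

z ⇒ w = min(1, 1 − 0.53 + 0.50) = min(1, 0.97) = 0.97
y ⇒ (z ⇒ w) = min(1, 1 − 0.71 + 0.97) = min(1, 1.26) = 1.00
x ⇒ (y ⇒ (z ⇒ w)) = min(1, 1 − 0.64 + 1.00) = min(1, 1.36) = 1.00

1.00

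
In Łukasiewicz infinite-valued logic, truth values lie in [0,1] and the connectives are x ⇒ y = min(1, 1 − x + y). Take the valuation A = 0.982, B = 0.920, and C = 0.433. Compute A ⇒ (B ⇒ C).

0.531

B ⇒ C = min(1, 1 − 0.920 + 0.433) = min(1, 0.513) = 0.513
A ⇒ (B ⇒ C) = min(1, 1 − 0.982 + 0.513) = min(1, 0.531) = 0.531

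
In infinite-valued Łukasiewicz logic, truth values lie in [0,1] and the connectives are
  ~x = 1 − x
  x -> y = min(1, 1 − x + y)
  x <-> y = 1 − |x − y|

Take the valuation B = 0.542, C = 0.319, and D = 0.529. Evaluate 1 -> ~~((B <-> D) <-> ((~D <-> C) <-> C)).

B <-> D = 1 − |0.542 − 0.529| = 1 − 0.013 = 0.987
~D = 1 − 0.529 = 0.471
~D <-> C = 1 − |0.471 − 0.319| = 1 − 0.152 = 0.848
(~D <-> C) <-> C = 1 − |0.848 − 0.319| = 1 − 0.529 = 0.471
(B <-> D) <-> ((~D <-> C) <-> C) = 1 − |0.987 − 0.471| = 1 − 0.516 = 0.484
~((B <-> D) <-> ((~D <-> C) <-> C)) = 1 − 0.484 = 0.516
~~((B <-> D) <-> ((~D <-> C) <-> C)) = 1 − 0.516 = 0.484
1 -> ~~((B <-> D) <-> ((~D <-> C) <-> C)) = min(1, 1 − 1.000 + 0.484) = min(1, 0.484) = 0.484

0.484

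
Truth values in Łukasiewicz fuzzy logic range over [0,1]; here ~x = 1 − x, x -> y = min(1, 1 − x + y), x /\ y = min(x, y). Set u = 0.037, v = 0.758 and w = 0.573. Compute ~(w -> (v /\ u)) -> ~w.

0.891

v /\ u = min(0.758, 0.037) = 0.037
w -> (v /\ u) = min(1, 1 − 0.573 + 0.037) = min(1, 0.464) = 0.464
~(w -> (v /\ u)) = 1 − 0.464 = 0.536
~w = 1 − 0.573 = 0.427
~(w -> (v /\ u)) -> ~w = min(1, 1 − 0.536 + 0.427) = min(1, 0.891) = 0.891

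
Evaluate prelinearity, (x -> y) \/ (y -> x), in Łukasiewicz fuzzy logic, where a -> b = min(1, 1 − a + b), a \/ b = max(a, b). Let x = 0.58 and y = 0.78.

x -> y = min(1, 1 − 0.58 + 0.78) = min(1, 1.20) = 1.00
y -> x = min(1, 1 − 0.78 + 0.58) = min(1, 0.80) = 0.80
(x -> y) \/ (y -> x) = max(1.00, 0.80) = 1.00
(As expected: a Ł∞-tautology — holds in every MV-chain.)

1.00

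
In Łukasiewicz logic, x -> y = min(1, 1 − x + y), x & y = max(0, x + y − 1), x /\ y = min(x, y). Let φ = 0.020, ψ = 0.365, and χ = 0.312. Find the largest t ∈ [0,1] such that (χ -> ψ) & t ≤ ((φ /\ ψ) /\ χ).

0.020

χ -> ψ = min(1, 1 − 0.312 + 0.365) = min(1, 1.053) = 1.000
So the left factor is χ -> ψ = 1.000.
φ /\ ψ = min(0.020, 0.365) = 0.020
(φ /\ ψ) /\ χ = min(0.020, 0.312) = 0.020
So the right-hand bound is (φ /\ ψ) /\ χ = 0.020.
The residuum of the Łukasiewicz t-norm gives the supremum: min(1, 1 − 1.000 + 0.020).
1 − 1.000 + 0.020 = 0.020, so t = min(1, 0.020) = 0.020.
Check: 1.000 & 0.020 = max(0, 0.020) = 0.020 ≤ 0.020.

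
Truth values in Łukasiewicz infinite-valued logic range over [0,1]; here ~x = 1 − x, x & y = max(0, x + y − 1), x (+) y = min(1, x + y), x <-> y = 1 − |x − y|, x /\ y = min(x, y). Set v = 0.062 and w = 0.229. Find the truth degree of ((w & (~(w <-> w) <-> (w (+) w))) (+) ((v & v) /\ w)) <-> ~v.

0.062

w <-> w = 1 − |0.229 − 0.229| = 1 − 0.000 = 1.000
~(w <-> w) = 1 − 1.000 = 0.000
w (+) w = min(1, 0.229 + 0.229) = min(1, 0.458) = 0.458
~(w <-> w) <-> (w (+) w) = 1 − |0.000 − 0.458| = 1 − 0.458 = 0.542
w & (~(w <-> w) <-> (w (+) w)) = max(0, 0.229 + 0.542 − 1) = max(0, -0.229) = 0.000
v & v = max(0, 0.062 + 0.062 − 1) = max(0, -0.876) = 0.000
(v & v) /\ w = min(0.000, 0.229) = 0.000
(w & (~(w <-> w) <-> (w (+) w))) (+) ((v & v) /\ w) = min(1, 0.000 + 0.000) = min(1, 0.000) = 0.000
~v = 1 − 0.062 = 0.938
((w & (~(w <-> w) <-> (w (+) w))) (+) ((v & v) /\ w)) <-> ~v = 1 − |0.000 − 0.938| = 1 − 0.938 = 0.062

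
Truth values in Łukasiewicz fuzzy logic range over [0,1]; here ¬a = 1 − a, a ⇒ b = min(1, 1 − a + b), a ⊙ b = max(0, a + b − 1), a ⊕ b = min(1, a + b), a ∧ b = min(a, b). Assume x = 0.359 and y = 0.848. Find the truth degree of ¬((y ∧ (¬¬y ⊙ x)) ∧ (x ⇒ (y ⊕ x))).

¬y = 1 − 0.848 = 0.152
¬¬y = 1 − 0.152 = 0.848
¬¬y ⊙ x = max(0, 0.848 + 0.359 − 1) = max(0, 0.207) = 0.207
y ∧ (¬¬y ⊙ x) = min(0.848, 0.207) = 0.207
y ⊕ x = min(1, 0.848 + 0.359) = min(1, 1.207) = 1.000
x ⇒ (y ⊕ x) = min(1, 1 − 0.359 + 1.000) = min(1, 1.641) = 1.000
(y ∧ (¬¬y ⊙ x)) ∧ (x ⇒ (y ⊕ x)) = min(0.207, 1.000) = 0.207
¬((y ∧ (¬¬y ⊙ x)) ∧ (x ⇒ (y ⊕ x))) = 1 − 0.207 = 0.793

0.793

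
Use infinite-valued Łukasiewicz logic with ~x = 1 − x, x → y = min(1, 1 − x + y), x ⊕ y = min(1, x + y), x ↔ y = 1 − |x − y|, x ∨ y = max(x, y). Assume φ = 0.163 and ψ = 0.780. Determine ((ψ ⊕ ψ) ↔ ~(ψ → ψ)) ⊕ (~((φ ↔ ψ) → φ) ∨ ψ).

0.780

ψ ⊕ ψ = min(1, 0.780 + 0.780) = min(1, 1.560) = 1.000
ψ → ψ = min(1, 1 − 0.780 + 0.780) = min(1, 1.000) = 1.000
~(ψ → ψ) = 1 − 1.000 = 0.000
(ψ ⊕ ψ) ↔ ~(ψ → ψ) = 1 − |1.000 − 0.000| = 1 − 1.000 = 0.000
φ ↔ ψ = 1 − |0.163 − 0.780| = 1 − 0.617 = 0.383
(φ ↔ ψ) → φ = min(1, 1 − 0.383 + 0.163) = min(1, 0.780) = 0.780
~((φ ↔ ψ) → φ) = 1 − 0.780 = 0.220
~((φ ↔ ψ) → φ) ∨ ψ = max(0.220, 0.780) = 0.780
((ψ ⊕ ψ) ↔ ~(ψ → ψ)) ⊕ (~((φ ↔ ψ) → φ) ∨ ψ) = min(1, 0.000 + 0.780) = min(1, 0.780) = 0.780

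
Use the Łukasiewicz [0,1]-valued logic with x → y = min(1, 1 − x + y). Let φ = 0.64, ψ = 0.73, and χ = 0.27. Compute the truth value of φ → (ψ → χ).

0.90

ψ → χ = min(1, 1 − 0.73 + 0.27) = min(1, 0.54) = 0.54
φ → (ψ → χ) = min(1, 1 − 0.64 + 0.54) = min(1, 0.90) = 0.90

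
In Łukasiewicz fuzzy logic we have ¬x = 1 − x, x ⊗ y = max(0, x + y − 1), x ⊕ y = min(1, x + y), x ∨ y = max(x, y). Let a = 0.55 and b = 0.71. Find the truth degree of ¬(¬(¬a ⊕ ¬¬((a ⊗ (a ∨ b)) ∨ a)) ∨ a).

¬a = 1 − 0.55 = 0.45
a ∨ b = max(0.55, 0.71) = 0.71
a ⊗ (a ∨ b) = max(0, 0.55 + 0.71 − 1) = max(0, 0.26) = 0.26
(a ⊗ (a ∨ b)) ∨ a = max(0.26, 0.55) = 0.55
¬((a ⊗ (a ∨ b)) ∨ a) = 1 − 0.55 = 0.45
¬¬((a ⊗ (a ∨ b)) ∨ a) = 1 − 0.45 = 0.55
¬a ⊕ ¬¬((a ⊗ (a ∨ b)) ∨ a) = min(1, 0.45 + 0.55) = min(1, 1.00) = 1.00
¬(¬a ⊕ ¬¬((a ⊗ (a ∨ b)) ∨ a)) = 1 − 1.00 = 0.00
¬(¬a ⊕ ¬¬((a ⊗ (a ∨ b)) ∨ a)) ∨ a = max(0.00, 0.55) = 0.55
¬(¬(¬a ⊕ ¬¬((a ⊗ (a ∨ b)) ∨ a)) ∨ a) = 1 − 0.55 = 0.45

0.45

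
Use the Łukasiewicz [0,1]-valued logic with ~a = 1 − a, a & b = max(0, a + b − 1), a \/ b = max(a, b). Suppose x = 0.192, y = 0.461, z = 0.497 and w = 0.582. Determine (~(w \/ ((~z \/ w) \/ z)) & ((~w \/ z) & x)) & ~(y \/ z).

0.000

~z = 1 − 0.497 = 0.503
~z \/ w = max(0.503, 0.582) = 0.582
(~z \/ w) \/ z = max(0.582, 0.497) = 0.582
w \/ ((~z \/ w) \/ z) = max(0.582, 0.582) = 0.582
~(w \/ ((~z \/ w) \/ z)) = 1 − 0.582 = 0.418
~w = 1 − 0.582 = 0.418
~w \/ z = max(0.418, 0.497) = 0.497
(~w \/ z) & x = max(0, 0.497 + 0.192 − 1) = max(0, -0.311) = 0.000
~(w \/ ((~z \/ w) \/ z)) & ((~w \/ z) & x) = max(0, 0.418 + 0.000 − 1) = max(0, -0.582) = 0.000
y \/ z = max(0.461, 0.497) = 0.497
~(y \/ z) = 1 − 0.497 = 0.503
(~(w \/ ((~z \/ w) \/ z)) & ((~w \/ z) & x)) & ~(y \/ z) = max(0, 0.000 + 0.503 − 1) = max(0, -0.497) = 0.000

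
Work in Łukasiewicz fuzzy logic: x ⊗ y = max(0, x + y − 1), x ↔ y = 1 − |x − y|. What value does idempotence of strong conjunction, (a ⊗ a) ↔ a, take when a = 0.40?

0.60

a ⊗ a = max(0, 0.40 + 0.40 − 1) = max(0, -0.20) = 0.00
(a ⊗ a) ↔ a = 1 − |0.00 − 0.40| = 1 − 0.40 = 0.60
(The value 0.60 < 1 shows this instance is not satisfied; fails in Ł∞ since a ⊗ a = max(0, 2a−1) ≠ a in general.)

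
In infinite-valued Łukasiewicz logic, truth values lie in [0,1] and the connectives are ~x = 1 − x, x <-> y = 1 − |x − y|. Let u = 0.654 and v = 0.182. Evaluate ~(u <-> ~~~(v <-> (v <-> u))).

0.308

v <-> u = 1 − |0.182 − 0.654| = 1 − 0.472 = 0.528
v <-> (v <-> u) = 1 − |0.182 − 0.528| = 1 − 0.346 = 0.654
~(v <-> (v <-> u)) = 1 − 0.654 = 0.346
~~(v <-> (v <-> u)) = 1 − 0.346 = 0.654
~~~(v <-> (v <-> u)) = 1 − 0.654 = 0.346
u <-> ~~~(v <-> (v <-> u)) = 1 − |0.654 − 0.346| = 1 − 0.308 = 0.692
~(u <-> ~~~(v <-> (v <-> u))) = 1 − 0.692 = 0.308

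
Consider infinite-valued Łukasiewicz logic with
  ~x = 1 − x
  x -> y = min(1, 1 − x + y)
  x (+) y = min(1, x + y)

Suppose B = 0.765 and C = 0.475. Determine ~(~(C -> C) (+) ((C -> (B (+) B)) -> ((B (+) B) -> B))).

0.235

C -> C = min(1, 1 − 0.475 + 0.475) = min(1, 1.000) = 1.000
~(C -> C) = 1 − 1.000 = 0.000
B (+) B = min(1, 0.765 + 0.765) = min(1, 1.530) = 1.000
C -> (B (+) B) = min(1, 1 − 0.475 + 1.000) = min(1, 1.525) = 1.000
(B (+) B) -> B = min(1, 1 − 1.000 + 0.765) = min(1, 0.765) = 0.765
(C -> (B (+) B)) -> ((B (+) B) -> B) = min(1, 1 − 1.000 + 0.765) = min(1, 0.765) = 0.765
~(C -> C) (+) ((C -> (B (+) B)) -> ((B (+) B) -> B)) = min(1, 0.000 + 0.765) = min(1, 0.765) = 0.765
~(~(C -> C) (+) ((C -> (B (+) B)) -> ((B (+) B) -> B))) = 1 − 0.765 = 0.235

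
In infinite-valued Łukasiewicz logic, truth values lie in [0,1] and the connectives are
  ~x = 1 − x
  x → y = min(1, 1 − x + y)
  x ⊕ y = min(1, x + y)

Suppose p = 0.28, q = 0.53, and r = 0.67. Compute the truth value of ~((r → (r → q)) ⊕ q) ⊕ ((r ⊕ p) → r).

0.72

r → q = min(1, 1 − 0.67 + 0.53) = min(1, 0.86) = 0.86
r → (r → q) = min(1, 1 − 0.67 + 0.86) = min(1, 1.19) = 1.00
(r → (r → q)) ⊕ q = min(1, 1.00 + 0.53) = min(1, 1.53) = 1.00
~((r → (r → q)) ⊕ q) = 1 − 1.00 = 0.00
r ⊕ p = min(1, 0.67 + 0.28) = min(1, 0.95) = 0.95
(r ⊕ p) → r = min(1, 1 − 0.95 + 0.67) = min(1, 0.72) = 0.72
~((r → (r → q)) ⊕ q) ⊕ ((r ⊕ p) → r) = min(1, 0.00 + 0.72) = min(1, 0.72) = 0.72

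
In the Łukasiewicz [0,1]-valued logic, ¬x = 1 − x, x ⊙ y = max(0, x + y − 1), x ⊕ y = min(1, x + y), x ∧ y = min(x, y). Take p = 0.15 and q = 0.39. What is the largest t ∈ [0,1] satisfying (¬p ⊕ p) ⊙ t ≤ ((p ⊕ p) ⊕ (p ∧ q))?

0.45

¬p = 1 − 0.15 = 0.85
¬p ⊕ p = min(1, 0.85 + 0.15) = min(1, 1.00) = 1.00
So the left factor is ¬p ⊕ p = 1.00.
p ⊕ p = min(1, 0.15 + 0.15) = min(1, 0.30) = 0.30
p ∧ q = min(0.15, 0.39) = 0.15
(p ⊕ p) ⊕ (p ∧ q) = min(1, 0.30 + 0.15) = min(1, 0.45) = 0.45
So the right-hand bound is (p ⊕ p) ⊕ (p ∧ q) = 0.45.
The residuum of the Łukasiewicz t-norm gives the supremum: min(1, 1 − 1.00 + 0.45).
1 − 1.00 + 0.45 = 0.45, so t = min(1, 0.45) = 0.45.
Check: 1.00 ⊙ 0.45 = max(0, 0.45) = 0.45 ≤ 0.45.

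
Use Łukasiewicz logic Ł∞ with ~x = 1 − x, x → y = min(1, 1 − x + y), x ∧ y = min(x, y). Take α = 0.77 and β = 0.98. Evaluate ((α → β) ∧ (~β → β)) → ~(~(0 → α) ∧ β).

α → β = min(1, 1 − 0.77 + 0.98) = min(1, 1.21) = 1.00
~β = 1 − 0.98 = 0.02
~β → β = min(1, 1 − 0.02 + 0.98) = min(1, 1.96) = 1.00
(α → β) ∧ (~β → β) = min(1.00, 1.00) = 1.00
0 → α = min(1, 1 − 0.00 + 0.77) = min(1, 1.77) = 1.00
~(0 → α) = 1 − 1.00 = 0.00
~(0 → α) ∧ β = min(0.00, 0.98) = 0.00
~(~(0 → α) ∧ β) = 1 − 0.00 = 1.00
((α → β) ∧ (~β → β)) → ~(~(0 → α) ∧ β) = min(1, 1 − 1.00 + 1.00) = min(1, 1.00) = 1.00

1.00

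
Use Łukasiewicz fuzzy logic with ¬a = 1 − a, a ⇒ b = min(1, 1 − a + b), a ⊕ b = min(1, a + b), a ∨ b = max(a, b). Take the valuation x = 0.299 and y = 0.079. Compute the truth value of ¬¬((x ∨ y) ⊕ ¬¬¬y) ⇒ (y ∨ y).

0.079

x ∨ y = max(0.299, 0.079) = 0.299
¬y = 1 − 0.079 = 0.921
¬¬y = 1 − 0.921 = 0.079
¬¬¬y = 1 − 0.079 = 0.921
(x ∨ y) ⊕ ¬¬¬y = min(1, 0.299 + 0.921) = min(1, 1.220) = 1.000
¬((x ∨ y) ⊕ ¬¬¬y) = 1 − 1.000 = 0.000
¬¬((x ∨ y) ⊕ ¬¬¬y) = 1 − 0.000 = 1.000
y ∨ y = max(0.079, 0.079) = 0.079
¬¬((x ∨ y) ⊕ ¬¬¬y) ⇒ (y ∨ y) = min(1, 1 − 1.000 + 0.079) = min(1, 0.079) = 0.079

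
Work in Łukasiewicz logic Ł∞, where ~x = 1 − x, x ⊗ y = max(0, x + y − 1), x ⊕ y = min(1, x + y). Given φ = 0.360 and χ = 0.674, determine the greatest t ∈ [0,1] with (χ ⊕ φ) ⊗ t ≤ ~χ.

0.326

χ ⊕ φ = min(1, 0.674 + 0.360) = min(1, 1.034) = 1.000
So the left factor is χ ⊕ φ = 1.000.
~χ = 1 − 0.674 = 0.326
So the right-hand bound is ~χ = 0.326.
The residuum of the Łukasiewicz t-norm gives the supremum: min(1, 1 − 1.000 + 0.326).
1 − 1.000 + 0.326 = 0.326, so t = min(1, 0.326) = 0.326.
Check: 1.000 ⊗ 0.326 = max(0, 0.326) = 0.326 ≤ 0.326.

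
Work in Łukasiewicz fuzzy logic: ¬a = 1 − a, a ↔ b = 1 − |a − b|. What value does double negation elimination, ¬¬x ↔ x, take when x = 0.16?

1.00

¬x = 1 − 0.16 = 0.84
¬¬x = 1 − 0.84 = 0.16
¬¬x ↔ x = 1 − |0.16 − 0.16| = 1 − 0.00 = 1.00
(As expected: always 1 in Ł∞ since negation is involutive.)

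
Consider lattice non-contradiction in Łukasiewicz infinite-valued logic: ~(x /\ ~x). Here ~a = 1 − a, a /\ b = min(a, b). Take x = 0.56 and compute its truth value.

0.56

~x = 1 − 0.56 = 0.44
x /\ ~x = min(0.56, 0.44) = 0.44
~(x /\ ~x) = 1 − 0.44 = 0.56
(The value 0.56 < 1 shows this instance is not satisfied; not a Ł∞-tautology — its value is 1 − min(a, 1−a).)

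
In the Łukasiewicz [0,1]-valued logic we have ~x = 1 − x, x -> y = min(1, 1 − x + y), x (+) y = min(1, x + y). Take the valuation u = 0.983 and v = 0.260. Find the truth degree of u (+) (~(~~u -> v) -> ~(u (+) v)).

~u = 1 − 0.983 = 0.017
~~u = 1 − 0.017 = 0.983
~~u -> v = min(1, 1 − 0.983 + 0.260) = min(1, 0.277) = 0.277
~(~~u -> v) = 1 − 0.277 = 0.723
u (+) v = min(1, 0.983 + 0.260) = min(1, 1.243) = 1.000
~(u (+) v) = 1 − 1.000 = 0.000
~(~~u -> v) -> ~(u (+) v) = min(1, 1 − 0.723 + 0.000) = min(1, 0.277) = 0.277
u (+) (~(~~u -> v) -> ~(u (+) v)) = min(1, 0.983 + 0.277) = min(1, 1.260) = 1.000

1.000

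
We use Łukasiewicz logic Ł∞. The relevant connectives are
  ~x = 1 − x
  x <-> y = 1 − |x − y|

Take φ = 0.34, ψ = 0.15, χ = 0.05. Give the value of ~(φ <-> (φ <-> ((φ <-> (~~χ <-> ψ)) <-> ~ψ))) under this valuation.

0.41

~χ = 1 − 0.05 = 0.95
~~χ = 1 − 0.95 = 0.05
~~χ <-> ψ = 1 − |0.05 − 0.15| = 1 − 0.10 = 0.90
φ <-> (~~χ <-> ψ) = 1 − |0.34 − 0.90| = 1 − 0.56 = 0.44
~ψ = 1 − 0.15 = 0.85
(φ <-> (~~χ <-> ψ)) <-> ~ψ = 1 − |0.44 − 0.85| = 1 − 0.41 = 0.59
φ <-> ((φ <-> (~~χ <-> ψ)) <-> ~ψ) = 1 − |0.34 − 0.59| = 1 − 0.25 = 0.75
φ <-> (φ <-> ((φ <-> (~~χ <-> ψ)) <-> ~ψ)) = 1 − |0.34 − 0.75| = 1 − 0.41 = 0.59
~(φ <-> (φ <-> ((φ <-> (~~χ <-> ψ)) <-> ~ψ))) = 1 − 0.59 = 0.41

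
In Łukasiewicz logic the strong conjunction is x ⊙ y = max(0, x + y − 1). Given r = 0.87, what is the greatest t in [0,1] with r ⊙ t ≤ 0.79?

0.92

The residuum of the Łukasiewicz t-norm gives the supremum: min(1, 1 − 0.87 + 0.79).
1 − 0.87 + 0.79 = 0.92, so t = min(1, 0.92) = 0.92.
Check: 0.87 ⊙ 0.92 = max(0, 0.79) = 0.79 ≤ 0.79.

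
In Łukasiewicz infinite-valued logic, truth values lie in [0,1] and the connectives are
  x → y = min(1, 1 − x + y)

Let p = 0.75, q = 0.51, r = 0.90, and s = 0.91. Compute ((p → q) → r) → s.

p → q = min(1, 1 − 0.75 + 0.51) = min(1, 0.76) = 0.76
(p → q) → r = min(1, 1 − 0.76 + 0.90) = min(1, 1.14) = 1.00
((p → q) → r) → s = min(1, 1 − 1.00 + 0.91) = min(1, 0.91) = 0.91

0.91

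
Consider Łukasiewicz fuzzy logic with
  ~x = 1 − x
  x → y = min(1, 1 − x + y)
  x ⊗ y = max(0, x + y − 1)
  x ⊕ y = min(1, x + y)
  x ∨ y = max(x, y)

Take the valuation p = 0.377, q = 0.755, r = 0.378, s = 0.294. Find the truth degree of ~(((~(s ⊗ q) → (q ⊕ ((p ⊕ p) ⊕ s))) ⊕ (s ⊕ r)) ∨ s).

s ⊗ q = max(0, 0.294 + 0.755 − 1) = max(0, 0.049) = 0.049
~(s ⊗ q) = 1 − 0.049 = 0.951
p ⊕ p = min(1, 0.377 + 0.377) = min(1, 0.754) = 0.754
(p ⊕ p) ⊕ s = min(1, 0.754 + 0.294) = min(1, 1.048) = 1.000
q ⊕ ((p ⊕ p) ⊕ s) = min(1, 0.755 + 1.000) = min(1, 1.755) = 1.000
~(s ⊗ q) → (q ⊕ ((p ⊕ p) ⊕ s)) = min(1, 1 − 0.951 + 1.000) = min(1, 1.049) = 1.000
s ⊕ r = min(1, 0.294 + 0.378) = min(1, 0.672) = 0.672
(~(s ⊗ q) → (q ⊕ ((p ⊕ p) ⊕ s))) ⊕ (s ⊕ r) = min(1, 1.000 + 0.672) = min(1, 1.672) = 1.000
((~(s ⊗ q) → (q ⊕ ((p ⊕ p) ⊕ s))) ⊕ (s ⊕ r)) ∨ s = max(1.000, 0.294) = 1.000
~(((~(s ⊗ q) → (q ⊕ ((p ⊕ p) ⊕ s))) ⊕ (s ⊕ r)) ∨ s) = 1 − 1.000 = 0.000

0.000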